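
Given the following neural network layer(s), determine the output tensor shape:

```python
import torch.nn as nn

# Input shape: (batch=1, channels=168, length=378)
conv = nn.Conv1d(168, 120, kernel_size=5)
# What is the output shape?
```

Input: (1, 168, 378) -> Output: (1, 120, 374)

Answer: (1, 120, 374)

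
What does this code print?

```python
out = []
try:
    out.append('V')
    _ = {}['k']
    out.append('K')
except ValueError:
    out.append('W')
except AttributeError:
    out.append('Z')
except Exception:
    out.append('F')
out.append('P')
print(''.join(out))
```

Execution trace: 'V' (try body) → 'F' (except Exception) → 'P' (after the try/except). Output: VFP

Answer: VFP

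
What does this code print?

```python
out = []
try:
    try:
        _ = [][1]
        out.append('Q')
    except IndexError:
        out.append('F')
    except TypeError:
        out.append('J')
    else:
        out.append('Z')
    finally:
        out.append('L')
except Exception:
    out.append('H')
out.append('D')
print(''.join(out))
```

Execution trace: 'F' (inner except IndexError) → 'L' (inner finally) → 'D' (after the try/except). Output: FLD

Answer: FLD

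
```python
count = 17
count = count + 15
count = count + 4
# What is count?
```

Trace:
`count = 17` → count = 17
`count = count + 15` → count = 32
`count = count + 4` → count = 36
So count = 36

Answer: 36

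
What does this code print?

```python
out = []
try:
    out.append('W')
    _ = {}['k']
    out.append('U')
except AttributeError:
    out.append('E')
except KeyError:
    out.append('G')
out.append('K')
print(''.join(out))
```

Execution trace: 'W' (try body) → 'G' (except KeyError) → 'K' (after the try/except). Output: WGK

Answer: WGK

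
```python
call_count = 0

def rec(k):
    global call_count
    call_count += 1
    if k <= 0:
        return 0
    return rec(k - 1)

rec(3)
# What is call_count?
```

Linear recursion stepping by 1: 4 calls from k=3 down to ≤0.

Answer: 4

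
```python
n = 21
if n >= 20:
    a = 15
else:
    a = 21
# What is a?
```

Trace:
`n = 21` → n = 21
`if n >= 20: ...` → n >= 20 is True → a = 15
So a = 15

Answer: 15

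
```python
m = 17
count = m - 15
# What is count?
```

Trace:
`m = 17` → m = 17
`count = m - 15` → count = 2
So count = 2

Answer: 2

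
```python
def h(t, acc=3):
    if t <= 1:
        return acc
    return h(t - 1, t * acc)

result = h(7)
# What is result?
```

Accumulator trace (n, acc): (7, 3) -> (6, 21) -> (5, 126) -> (4, 630) -> (3, 2520) -> (2, 7560) -> (1, 15120) -> return 15120

Answer: 15120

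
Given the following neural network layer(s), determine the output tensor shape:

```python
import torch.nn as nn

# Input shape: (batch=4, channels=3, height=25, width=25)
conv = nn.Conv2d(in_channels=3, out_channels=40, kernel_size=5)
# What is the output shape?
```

Input: (4, 3, 25, 25) -> Output: (4, 40, 21, 21)

Answer: (4, 40, 21, 21)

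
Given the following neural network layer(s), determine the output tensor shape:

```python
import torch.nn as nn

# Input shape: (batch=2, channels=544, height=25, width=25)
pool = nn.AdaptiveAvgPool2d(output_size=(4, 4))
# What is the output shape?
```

Input: (2, 544, 25, 25) -> Output: (2, 544, 4, 4)

Answer: (2, 544, 4, 4)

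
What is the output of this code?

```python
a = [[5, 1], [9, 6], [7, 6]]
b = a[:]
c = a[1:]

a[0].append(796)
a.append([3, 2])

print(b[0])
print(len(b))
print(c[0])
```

Key concept: slice with nested mutation.
Step by step:
`a = [[5, 1], [9, 6], [7, 6]]` → a = [[5, 1], [9, 6], [7, 6]]
`b = a[:]` → b = [[5, 1], [9, 6], [7, 6]]
`c = a[1:]` → c = [[9, 6], [7, 6]]
`a[0].append(796)` → a = [[5, 1, 796], [9, 6], [7, 6]]; b = [[5, 1, 796], [9, 6], [7, 6]]
`a.append([3, 2])` → a = [[5, 1, 796], [9, 6], [7, 6], [3, 2]]
`print(b[0])` → prints [5, 1, 796]
`print(len(b))` → prints 3
`print(c[0])` → prints [9, 6]

Answer:
[5, 1, 796]
3
[9, 6]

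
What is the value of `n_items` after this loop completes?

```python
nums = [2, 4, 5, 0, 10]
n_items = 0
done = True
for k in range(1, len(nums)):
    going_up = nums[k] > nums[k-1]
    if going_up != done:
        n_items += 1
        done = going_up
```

Count direction changes in [2, 4, 5, 0, 10]
`n_items` takes the values: 0 → 1 → 2

Answer: 2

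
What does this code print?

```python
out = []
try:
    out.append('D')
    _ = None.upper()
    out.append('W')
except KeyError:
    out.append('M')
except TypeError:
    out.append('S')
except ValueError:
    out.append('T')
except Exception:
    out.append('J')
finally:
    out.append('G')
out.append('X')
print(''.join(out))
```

Execution trace: 'D' (try body) → 'J' (except Exception) → 'G' (finally) → 'X' (after the try/except). Output: DJGX

Answer: DJGX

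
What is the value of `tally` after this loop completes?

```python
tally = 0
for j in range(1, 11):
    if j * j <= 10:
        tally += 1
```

Count numbers where j² ≤ 10
`tally` takes the values: 0 → 1 → 2 → 3

Answer: 3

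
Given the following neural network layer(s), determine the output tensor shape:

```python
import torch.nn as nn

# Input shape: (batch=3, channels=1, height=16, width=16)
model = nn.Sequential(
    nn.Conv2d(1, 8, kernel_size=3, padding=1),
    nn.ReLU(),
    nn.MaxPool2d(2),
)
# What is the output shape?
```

Input: (3, 1, 16, 16) -> after Conv2d: (3, 8, 16, 16) -> after ReLU: (3, 8, 16, 16) -> Output: (3, 8, 8, 8)

Answer: (3, 8, 8, 8)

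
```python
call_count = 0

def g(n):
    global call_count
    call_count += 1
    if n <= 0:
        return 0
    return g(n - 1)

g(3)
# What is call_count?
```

Linear recursion stepping by 1: 4 calls from n=3 down to ≤0.

Answer: 4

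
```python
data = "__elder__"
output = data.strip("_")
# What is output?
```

Trace:
`data = "__elder__"` → data = '__elder__'
`output = data.strip("_")` → output = 'elder'
So output = 'elder'

Answer: 'elder'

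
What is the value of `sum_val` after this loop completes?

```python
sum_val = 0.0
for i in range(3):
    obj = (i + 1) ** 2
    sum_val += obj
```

Sum of squared losses 1² + 2² + ... + 3²
`sum_val` takes the values: 0.0 → 1.0 → 5.0 → 14.0

Answer: 14.0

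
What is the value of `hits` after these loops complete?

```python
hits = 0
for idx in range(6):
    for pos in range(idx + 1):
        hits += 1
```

Triangle: 1 + 2 + ... + 6
`hits` takes the values: 0 → 1 → 2 → 3 → 4 → 5 → 6 → 7 → 8 → 9 → 10 → 11 → 12 → 13 → 14 → 15 → 16 → 17 → 18 → 19 → 20 → 21

Answer: 21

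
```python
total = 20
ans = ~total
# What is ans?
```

Trace:
`total = 20` → total = 20
`ans = ~total` → ans = -21
So ans = -21

Answer: -21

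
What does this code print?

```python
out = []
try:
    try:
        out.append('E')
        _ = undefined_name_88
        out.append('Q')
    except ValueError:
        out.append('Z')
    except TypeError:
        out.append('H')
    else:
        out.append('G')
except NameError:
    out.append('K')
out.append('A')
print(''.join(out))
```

Execution trace: 'E' (inner try body) → 'K' (outer except NameError) → 'A' (after the try/except). Output: EKA

Answer: EKA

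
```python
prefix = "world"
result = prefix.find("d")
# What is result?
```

Trace:
`prefix = "world"` → prefix = 'world'
`result = prefix.find("d")` → result = 4
So result = 4

Answer: 4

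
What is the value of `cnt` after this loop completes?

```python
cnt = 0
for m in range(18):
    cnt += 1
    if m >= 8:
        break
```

Loop breaks when m reaches 8, cnt is 9
`cnt` takes the values: 0 → 1 → 2 → 3 → 4 → 5 → 6 → 7 → 8 → 9

Answer: 9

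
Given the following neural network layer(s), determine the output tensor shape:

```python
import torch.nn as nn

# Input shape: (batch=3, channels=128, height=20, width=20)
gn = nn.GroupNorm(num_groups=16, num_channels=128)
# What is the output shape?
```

Input: (3, 128, 20, 20) -> Output: (3, 128, 20, 20)

Answer: (3, 128, 20, 20)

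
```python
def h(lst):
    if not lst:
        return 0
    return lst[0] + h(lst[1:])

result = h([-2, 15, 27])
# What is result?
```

(-2) + 15 + 27 + 0 = 40

Answer: 40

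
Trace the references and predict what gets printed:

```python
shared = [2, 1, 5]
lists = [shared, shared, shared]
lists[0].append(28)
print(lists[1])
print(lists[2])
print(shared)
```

Key concept: list of same reference.
Step by step:
`shared = [2, 1, 5]` → shared = [2, 1, 5]
`lists = [shared, shared, shared]` → lists = [[2, 1, 5], [2, 1, 5], [2, 1, 5]]
`lists[0].append(28)` → shared = [2, 1, 5, 28]; lists = [[2, 1, 5, 28], [2, 1, 5, 28], [2, 1, 5, 28]]
`print(lists[1])` → prints [2, 1, 5, 28]
`print(lists[2])` → prints [2, 1, 5, 28]
`print(shared)` → prints [2, 1, 5, 28]

Answer:
[2, 1, 5, 28]
[2, 1, 5, 28]
[2, 1, 5, 28]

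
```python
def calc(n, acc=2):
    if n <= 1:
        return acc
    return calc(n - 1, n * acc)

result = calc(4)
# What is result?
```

Accumulator trace (n, acc): (4, 2) -> (3, 8) -> (2, 24) -> (1, 48) -> return 48

Answer: 48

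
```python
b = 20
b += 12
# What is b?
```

Trace:
`b = 20` → b = 20
`b += 12` → b = 32
So b = 32

Answer: 32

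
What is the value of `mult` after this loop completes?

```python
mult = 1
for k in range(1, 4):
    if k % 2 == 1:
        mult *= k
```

Product of odd numbers 1 to 3
`mult` takes the values: 1 → 3

Answer: 3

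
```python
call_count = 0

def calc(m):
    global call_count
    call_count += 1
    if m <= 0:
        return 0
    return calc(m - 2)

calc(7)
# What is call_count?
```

Linear recursion stepping by 2: 5 calls from m=7 down to ≤0.

Answer: 5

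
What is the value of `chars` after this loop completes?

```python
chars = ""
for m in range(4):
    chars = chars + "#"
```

Repeat '#' 4 times
`chars` takes the values: "" → "#" → "##" → "###" → "####"

Answer: "####"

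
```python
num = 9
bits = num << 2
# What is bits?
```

Trace:
`num = 9` → num = 9
`bits = num << 2` → bits = 36
So bits = 36

Answer: 36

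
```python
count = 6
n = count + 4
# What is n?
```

Trace:
`count = 6` → count = 6
`n = count + 4` → n = 10
So n = 10

Answer: 10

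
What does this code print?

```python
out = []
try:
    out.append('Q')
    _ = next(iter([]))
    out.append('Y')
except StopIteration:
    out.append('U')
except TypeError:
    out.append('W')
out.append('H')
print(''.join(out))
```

Execution trace: 'Q' (try body) → 'U' (except StopIteration) → 'H' (after the try/except). Output: QUH

Answer: QUH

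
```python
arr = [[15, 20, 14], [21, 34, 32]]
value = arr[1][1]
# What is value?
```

Trace:
`arr = [[15, 20, 14], [21, 34, 32]]` → arr = [[15, 20, 14], [21, 34, 32]]
`value = arr[1][1]` → value = 34
So value = 34

Answer: 34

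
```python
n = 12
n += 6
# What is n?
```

Trace:
`n = 12` → n = 12
`n += 6` → n = 18
So n = 18

Answer: 18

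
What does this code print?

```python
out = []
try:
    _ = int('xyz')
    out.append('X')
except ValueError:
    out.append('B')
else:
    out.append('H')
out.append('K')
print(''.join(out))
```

Execution trace: 'B' (except ValueError) → 'K' (after the try/except). Output: BK

Answer: BK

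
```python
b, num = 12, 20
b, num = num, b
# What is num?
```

Trace:
`b, num = 12, 20` → b = 12; num = 20
`b, num = num, b` → b = 20; num = 12
So num = 12

Answer: 12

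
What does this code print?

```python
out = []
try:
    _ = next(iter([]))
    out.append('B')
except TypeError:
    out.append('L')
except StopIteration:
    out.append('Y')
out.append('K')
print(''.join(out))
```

Execution trace: 'Y' (except StopIteration) → 'K' (after the try/except). Output: YK

Answer: YK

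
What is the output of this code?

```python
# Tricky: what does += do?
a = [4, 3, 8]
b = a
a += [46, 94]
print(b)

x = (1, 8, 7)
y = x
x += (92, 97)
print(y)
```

Key concept: += behavior differs for mutable vs immutable.
Step by step:
`a = [4, 3, 8]` → a = [4, 3, 8]
`b = a` → b = [4, 3, 8] (same object as a)
`a += [46, 94]` → a = [4, 3, 8, 46, 94] (same object as b); b = [4, 3, 8, 46, 94] (same object as a)
`print(b)` → prints [4, 3, 8, 46, 94]
`x = (1, 8, 7)` → x = (1, 8, 7)
`y = x` → y = (1, 8, 7)
`x += (92, 97)` → x = (1, 8, 7, 92, 97)
`print(y)` → prints (1, 8, 7)

Answer:
[4, 3, 8, 46, 94]
(1, 8, 7)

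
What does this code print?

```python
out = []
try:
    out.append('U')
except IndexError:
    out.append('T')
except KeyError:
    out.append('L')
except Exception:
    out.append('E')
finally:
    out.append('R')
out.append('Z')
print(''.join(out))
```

Execution trace: 'U' (try body, no exception) → 'R' (finally) → 'Z' (after the try/except). Output: URZ

Answer: URZ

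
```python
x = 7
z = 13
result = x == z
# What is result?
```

Trace:
`x = 7` → x = 7
`z = 13` → z = 13
`result = x == z` → result = False
So result = False

Answer: False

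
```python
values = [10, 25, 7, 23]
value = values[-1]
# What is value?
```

Trace:
`values = [10, 25, 7, 23]` → values = [10, 25, 7, 23]
`value = values[-1]` → value = 23
So value = 23

Answer: 23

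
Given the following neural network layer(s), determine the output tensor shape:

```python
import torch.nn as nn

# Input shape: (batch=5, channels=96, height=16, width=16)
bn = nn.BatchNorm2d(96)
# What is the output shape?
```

Input: (5, 96, 16, 16) -> Output: (5, 96, 16, 16)

Answer: (5, 96, 16, 16)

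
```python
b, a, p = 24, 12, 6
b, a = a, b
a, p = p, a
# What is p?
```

Trace:
`b, a, p = 24, 12, 6` → b = 24; a = 12; p = 6
`b, a = a, b` → b = 12; a = 24
`a, p = p, a` → a = 6; p = 24
So p = 24

Answer: 24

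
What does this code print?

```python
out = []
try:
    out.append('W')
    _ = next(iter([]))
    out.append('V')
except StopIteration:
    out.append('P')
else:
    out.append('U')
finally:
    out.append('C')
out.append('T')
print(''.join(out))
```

Execution trace: 'W' (try body) → 'P' (except StopIteration) → 'C' (finally) → 'T' (after the try/except). Output: WPCT

Answer: WPCT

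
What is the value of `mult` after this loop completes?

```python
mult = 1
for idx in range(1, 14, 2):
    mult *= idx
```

Product of 1, 3, 5, ... up to 13
`mult` takes the values: 1 → 3 → 15 → 105 → 945 → 10395 → 135135

Answer: 135135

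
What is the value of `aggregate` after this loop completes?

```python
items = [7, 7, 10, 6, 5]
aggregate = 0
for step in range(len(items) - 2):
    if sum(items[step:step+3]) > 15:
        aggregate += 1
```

Count windows with sum > 15
`aggregate` takes the values: 0 → 1 → 2 → 3

Answer: 3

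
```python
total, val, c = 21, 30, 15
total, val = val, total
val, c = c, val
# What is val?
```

Trace:
`total, val, c = 21, 30, 15` → total = 21; val = 30; c = 15
`total, val = val, total` → total = 30; val = 21
`val, c = c, val` → val = 15; c = 21
So val = 15

Answer: 15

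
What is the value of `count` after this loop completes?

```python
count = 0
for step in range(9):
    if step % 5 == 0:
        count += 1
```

Count numbers divisible by 5 in range(9)
`count` takes the values: 0 → 1 → 2

Answer: 2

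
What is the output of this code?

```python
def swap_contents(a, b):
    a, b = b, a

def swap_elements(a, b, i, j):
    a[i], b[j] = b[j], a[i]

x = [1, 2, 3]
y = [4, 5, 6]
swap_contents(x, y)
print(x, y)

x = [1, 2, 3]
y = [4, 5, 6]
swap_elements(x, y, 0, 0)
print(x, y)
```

Key concept: parameter rebinding vs mutation.
Step by step:
`x = [1, 2, 3]` → x = [1, 2, 3]
`y = [4, 5, 6]` → y = [4, 5, 6]
`swap_contents(x, y)` → no visible change to tracked variables
`print(x, y)` → prints [1, 2, 3] [4, 5, 6]
`x = [1, 2, 3]` → x = [1, 2, 3]
`y = [4, 5, 6]` → y = [4, 5, 6]
`swap_elements(x, y, 0, 0)` → x = [4, 2, 3]; y = [1, 5, 6]
`print(x, y)` → prints [4, 2, 3] [1, 5, 6]

Answer:
[1, 2, 3] [4, 5, 6]
[4, 2, 3] [1, 5, 6]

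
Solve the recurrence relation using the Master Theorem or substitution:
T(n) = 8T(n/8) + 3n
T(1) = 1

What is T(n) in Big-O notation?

By Master Theorem: a=8, b=8, f(n)=3n. Since log_8(8) = 1 and f(n) = Θ(n^1), Case 2 applies. T(n) = O(n log n).

Answer: O(n log n)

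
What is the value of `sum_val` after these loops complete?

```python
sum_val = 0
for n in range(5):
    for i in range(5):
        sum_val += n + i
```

Sum of all n+i for n,i in 5x5
`sum_val` takes the values: 0 → 1 → 3 → 6 → 10 → 11 → 13 → 16 → 20 → 25 → 27 → 30 → 34 → 39 → 45 → 48 → 52 → 57 → 63 → 70 → 74 → 79 → 85 → 92 → 100

Answer: 100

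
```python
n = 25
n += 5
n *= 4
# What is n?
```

Trace:
`n = 25` → n = 25
`n += 5` → n = 30
`n *= 4` → n = 120
So n = 120

Answer: 120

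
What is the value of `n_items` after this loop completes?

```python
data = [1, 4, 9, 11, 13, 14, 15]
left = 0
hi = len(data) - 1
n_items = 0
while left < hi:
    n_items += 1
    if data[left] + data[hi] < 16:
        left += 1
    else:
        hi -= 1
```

Steps to find pair summing to 16
`n_items` takes the values: 0 → 1 → 2 → 3 → 4 → 5 → 6

Answer: 6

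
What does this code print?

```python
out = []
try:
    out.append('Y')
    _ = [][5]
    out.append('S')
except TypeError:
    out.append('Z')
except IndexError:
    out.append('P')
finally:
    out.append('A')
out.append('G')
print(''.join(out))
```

Execution trace: 'Y' (try body) → 'P' (except IndexError) → 'A' (finally) → 'G' (after the try/except). Output: YPAG

Answer: YPAG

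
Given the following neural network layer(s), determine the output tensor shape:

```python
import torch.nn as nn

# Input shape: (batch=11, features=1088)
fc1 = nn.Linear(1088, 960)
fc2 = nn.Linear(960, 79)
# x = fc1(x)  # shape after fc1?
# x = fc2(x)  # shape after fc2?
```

Input: (11, 1088) -> after fc1: (11, 960) -> Output: (11, 79)

Answer: (11, 79)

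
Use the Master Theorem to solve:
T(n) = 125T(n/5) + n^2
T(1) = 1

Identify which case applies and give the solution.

a=125, b=5, f(n)=n^2. log_5(125) = 3. Since c=2 < 3, Case 1 applies: T(n) = Θ(n^log_b(a)) = O(n^3).

Answer: O(n^3) - Case 1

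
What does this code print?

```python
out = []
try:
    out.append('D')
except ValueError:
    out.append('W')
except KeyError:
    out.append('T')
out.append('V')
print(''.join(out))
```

Execution trace: 'D' (try body, no exception) → 'V' (after the try/except). Output: DV

Answer: DV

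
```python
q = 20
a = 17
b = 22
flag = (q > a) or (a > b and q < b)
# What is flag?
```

Trace:
`q = 20` → q = 20
`a = 17` → a = 17
`b = 22` → b = 22
`flag = (q > a) or (a > b and q < b)` → flag = True
So flag = True

Answer: True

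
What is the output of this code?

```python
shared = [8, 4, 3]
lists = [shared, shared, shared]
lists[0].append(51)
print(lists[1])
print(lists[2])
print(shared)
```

Key concept: list of same reference.
Step by step:
`shared = [8, 4, 3]` → shared = [8, 4, 3]
`lists = [shared, shared, shared]` → lists = [[8, 4, 3], [8, 4, 3], [8, 4, 3]]
`lists[0].append(51)` → shared = [8, 4, 3, 51]; lists = [[8, 4, 3, 51], [8, 4, 3, 51], [8, 4, 3, 51]]
`print(lists[1])` → prints [8, 4, 3, 51]
`print(lists[2])` → prints [8, 4, 3, 51]
`print(shared)` → prints [8, 4, 3, 51]

Answer:
[8, 4, 3, 51]
[8, 4, 3, 51]
[8, 4, 3, 51]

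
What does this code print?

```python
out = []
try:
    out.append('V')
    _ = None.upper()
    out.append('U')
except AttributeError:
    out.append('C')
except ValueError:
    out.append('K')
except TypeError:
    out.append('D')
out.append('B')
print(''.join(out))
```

Execution trace: 'V' (try body) → 'C' (except AttributeError) → 'B' (after the try/except). Output: VCB

Answer: VCB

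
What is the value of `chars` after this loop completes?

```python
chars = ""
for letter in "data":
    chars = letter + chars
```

Reverse 'data'
`chars` takes the values: "" → "d" → "ad" → "tad" → "atad"

Answer: "atad"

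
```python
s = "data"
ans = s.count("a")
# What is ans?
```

Trace:
`s = "data"` → s = 'data'
`ans = s.count("a")` → ans = 2
So ans = 2

Answer: 2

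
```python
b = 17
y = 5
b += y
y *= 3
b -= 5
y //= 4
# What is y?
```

Trace:
`b = 17` → b = 17
`y = 5` → y = 5
`b += y` → b = 22
`y *= 3` → y = 15
`b -= 5` → b = 17
`y //= 4` → y = 3
So y = 3

Answer: 3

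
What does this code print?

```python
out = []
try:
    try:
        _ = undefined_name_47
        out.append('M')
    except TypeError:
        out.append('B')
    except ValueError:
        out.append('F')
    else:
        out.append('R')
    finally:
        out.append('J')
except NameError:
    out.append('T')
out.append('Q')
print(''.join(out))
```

Execution trace: 'J' (finally) → 'T' (outer except NameError) → 'Q' (after the try/except). Output: JTQ

Answer: JTQ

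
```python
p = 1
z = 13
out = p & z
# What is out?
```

Trace:
`p = 1` → p = 1
`z = 13` → z = 13
`out = p & z` → out = 1
So out = 1

Answer: 1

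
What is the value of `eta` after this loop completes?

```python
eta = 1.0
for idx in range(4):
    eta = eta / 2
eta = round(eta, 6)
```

Halving LR 4 times: 1 / 2^4
`eta` takes the values: 1.0 → 0.5 → 0.25 → 0.125 → 0.0625

Answer: 0.0625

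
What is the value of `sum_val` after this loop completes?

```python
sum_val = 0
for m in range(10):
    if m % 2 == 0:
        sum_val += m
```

Sum of even numbers 0 to 9
`sum_val` takes the values: 0 → 2 → 6 → 12 → 20

Answer: 20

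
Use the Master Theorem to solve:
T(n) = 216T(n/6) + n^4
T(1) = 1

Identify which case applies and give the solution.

a=216, b=6, f(n)=n^4. log_6(216) = 3. Since c=4 > 3 and the regularity condition holds (216(n/6)^4 = (216/6^4)n^4 with 216/6^4 < 1), Case 3 applies: T(n) = Θ(f(n)) = O(n^4).

Answer: O(n^4) - Case 3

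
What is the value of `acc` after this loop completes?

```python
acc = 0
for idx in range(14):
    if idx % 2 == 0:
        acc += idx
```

Sum of even numbers 0 to 13
`acc` takes the values: 0 → 2 → 6 → 12 → 20 → 30 → 42

Answer: 42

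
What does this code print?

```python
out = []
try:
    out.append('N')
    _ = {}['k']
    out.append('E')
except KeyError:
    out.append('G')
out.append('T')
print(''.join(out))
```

Execution trace: 'N' (try body) → 'G' (except KeyError) → 'T' (after the try/except). Output: NGT

Answer: NGT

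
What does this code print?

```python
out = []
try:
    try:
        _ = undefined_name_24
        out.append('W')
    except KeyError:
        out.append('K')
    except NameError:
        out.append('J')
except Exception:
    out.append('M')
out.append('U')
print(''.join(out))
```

Execution trace: 'J' (inner except NameError) → 'U' (after the try/except). Output: JU

Answer: JU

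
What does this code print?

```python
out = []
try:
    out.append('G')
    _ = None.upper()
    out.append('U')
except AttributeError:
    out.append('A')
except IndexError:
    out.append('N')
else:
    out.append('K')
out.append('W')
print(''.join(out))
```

Execution trace: 'G' (try body) → 'A' (except AttributeError) → 'W' (after the try/except). Output: GAW

Answer: GAW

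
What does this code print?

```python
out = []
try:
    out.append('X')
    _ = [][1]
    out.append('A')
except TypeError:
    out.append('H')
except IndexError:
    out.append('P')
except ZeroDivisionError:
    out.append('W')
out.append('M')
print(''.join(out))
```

Execution trace: 'X' (try body) → 'P' (except IndexError) → 'M' (after the try/except). Output: XPM

Answer: XPM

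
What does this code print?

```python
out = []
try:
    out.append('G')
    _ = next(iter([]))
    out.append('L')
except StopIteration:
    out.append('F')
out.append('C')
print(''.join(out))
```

Execution trace: 'G' (try body) → 'F' (except StopIteration) → 'C' (after the try/except). Output: GFC

Answer: GFC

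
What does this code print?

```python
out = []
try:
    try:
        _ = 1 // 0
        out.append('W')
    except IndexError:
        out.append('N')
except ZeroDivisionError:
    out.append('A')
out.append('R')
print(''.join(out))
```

Execution trace: 'A' (outer except ZeroDivisionError) → 'R' (after the try/except). Output: AR

Answer: AR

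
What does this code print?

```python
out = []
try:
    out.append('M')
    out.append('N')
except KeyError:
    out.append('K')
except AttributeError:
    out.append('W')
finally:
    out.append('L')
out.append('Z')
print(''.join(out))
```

Execution trace: 'M' (try body) → 'N' (try body, no exception) → 'L' (finally) → 'Z' (after the try/except). Output: MNLZ

Answer: MNLZ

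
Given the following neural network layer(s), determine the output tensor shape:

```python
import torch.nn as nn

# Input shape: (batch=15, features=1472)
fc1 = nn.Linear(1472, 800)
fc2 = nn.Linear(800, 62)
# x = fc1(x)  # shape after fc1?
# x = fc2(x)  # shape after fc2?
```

Input: (15, 1472) -> after fc1: (15, 800) -> Output: (15, 62)

Answer: (15, 62)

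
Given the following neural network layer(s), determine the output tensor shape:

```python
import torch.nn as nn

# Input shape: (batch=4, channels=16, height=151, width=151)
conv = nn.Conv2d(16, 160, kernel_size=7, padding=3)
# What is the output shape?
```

Input: (4, 16, 151, 151) -> Output: (4, 160, 151, 151)

Answer: (4, 160, 151, 151)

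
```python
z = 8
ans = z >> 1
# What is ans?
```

Trace:
`z = 8` → z = 8
`ans = z >> 1` → ans = 4
So ans = 4

Answer: 4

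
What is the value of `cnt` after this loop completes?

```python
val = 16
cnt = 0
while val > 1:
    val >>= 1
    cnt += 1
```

Count right shifts until 1
`cnt` takes the values: 0 → 1 → 2 → 3 → 4

Answer: 4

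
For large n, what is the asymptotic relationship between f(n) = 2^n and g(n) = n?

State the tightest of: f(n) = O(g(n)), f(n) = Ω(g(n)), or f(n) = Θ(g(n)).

2^n vs n: f(n) = Ω(g(n)) but not O(g(n)) — 2^n grows strictly faster than n.

Answer: f(n) = Ω(g(n)) but not O(g(n)) — 2^n grows strictly faster than n.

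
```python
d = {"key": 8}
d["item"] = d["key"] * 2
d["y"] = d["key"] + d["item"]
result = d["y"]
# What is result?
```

Trace:
`d = {"key": 8}` → d = {'key': 8}
`d["item"] = d["key"] * 2` → d = {'key': 8, 'item': 16}
`d["y"] = d["key"] + d["item"]` → d = {'key': 8, 'item': 16, 'y': 24}
`result = d["y"]` → result = 24
So result = 24

Answer: 24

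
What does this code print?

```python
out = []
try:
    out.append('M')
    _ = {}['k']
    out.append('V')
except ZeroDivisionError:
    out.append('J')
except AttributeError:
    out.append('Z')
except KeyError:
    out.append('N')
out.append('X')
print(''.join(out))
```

Execution trace: 'M' (try body) → 'N' (except KeyError) → 'X' (after the try/except). Output: MNX

Answer: MNX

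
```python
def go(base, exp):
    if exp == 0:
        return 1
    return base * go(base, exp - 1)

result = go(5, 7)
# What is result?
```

go(5, 7) = 5 * 5 * 5 * 5 * 5 * 5 * 5 = 78125

Answer: 78125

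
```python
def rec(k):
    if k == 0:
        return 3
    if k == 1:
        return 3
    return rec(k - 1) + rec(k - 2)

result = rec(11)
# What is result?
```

Build up from base cases: rec(0)=3, rec(1)=3, rec(2)=6, rec(3)=9, rec(4)=15, rec(5)=24, rec(6)=39, ..., rec(11)=432

Answer: 432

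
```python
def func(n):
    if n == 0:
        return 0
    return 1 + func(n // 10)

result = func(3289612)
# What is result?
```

Count of digits of 3289612: 7

Answer: 7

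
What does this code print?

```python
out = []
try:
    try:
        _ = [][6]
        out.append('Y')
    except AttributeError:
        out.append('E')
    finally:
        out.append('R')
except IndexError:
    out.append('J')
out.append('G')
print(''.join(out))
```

Execution trace: 'R' (finally) → 'J' (outer except IndexError) → 'G' (after the try/except). Output: RJG

Answer: RJG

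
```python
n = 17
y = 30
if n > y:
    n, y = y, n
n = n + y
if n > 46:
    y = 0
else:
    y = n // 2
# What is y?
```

Trace:
`n = 17` → n = 17
`y = 30` → y = 30
`if n > y: ...` → n > y is False → no variable changes
`n = n + y` → n = 47
`if n > 46: ...` → n > 46 is True → y = 0
So y = 0

Answer: 0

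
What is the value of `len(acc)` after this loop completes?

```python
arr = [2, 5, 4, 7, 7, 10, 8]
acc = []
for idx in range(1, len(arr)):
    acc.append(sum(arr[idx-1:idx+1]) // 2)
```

Number of 2-element averages
`acc` takes the values: [] → [3] → [3, 4] → [3, 4, 5] → [3, 4, 5, 7] → [3, 4, 5, 7, 8] → [3, 4, 5, 7, 8, 9]
So `len(acc)` = 6

Answer: 6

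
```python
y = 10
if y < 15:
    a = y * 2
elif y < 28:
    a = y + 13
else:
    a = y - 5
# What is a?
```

Trace:
`y = 10` → y = 10
`if y < 15: ...` → y < 15 is True → a = 20
So a = 20

Answer: 20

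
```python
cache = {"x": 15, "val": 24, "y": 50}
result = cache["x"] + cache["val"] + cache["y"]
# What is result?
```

Trace:
`cache = {"x": 15, "val": 24, "y": 50}` → cache = {'x': 15, 'val': 24, 'y': 50}
`result = cache["x"] + cache["val"] + cache["y"]` → result = 89
So result = 89

Answer: 89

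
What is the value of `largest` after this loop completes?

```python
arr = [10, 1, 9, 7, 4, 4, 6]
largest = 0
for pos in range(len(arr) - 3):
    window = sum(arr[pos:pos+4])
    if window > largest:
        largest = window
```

Max sum of 4-element window in [10, 1, 9, 7, 4, 4, 6]
`largest` takes the values: 0 → 27

Answer: 27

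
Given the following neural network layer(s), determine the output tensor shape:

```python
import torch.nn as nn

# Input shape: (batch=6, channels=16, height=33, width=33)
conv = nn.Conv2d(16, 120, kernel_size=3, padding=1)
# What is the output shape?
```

Input: (6, 16, 33, 33) -> Output: (6, 120, 33, 33)

Answer: (6, 120, 33, 33)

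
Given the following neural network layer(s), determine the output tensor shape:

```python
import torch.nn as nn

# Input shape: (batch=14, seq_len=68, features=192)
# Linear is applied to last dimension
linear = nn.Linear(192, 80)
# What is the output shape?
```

Input: (14, 68, 192) -> Output: (14, 68, 80)

Answer: (14, 68, 80)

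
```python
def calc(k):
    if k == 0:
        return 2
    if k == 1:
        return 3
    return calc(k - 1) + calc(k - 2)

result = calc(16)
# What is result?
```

Build up from base cases: calc(0)=2, calc(1)=3, calc(2)=5, calc(3)=8, calc(4)=13, calc(5)=21, calc(6)=34, ..., calc(16)=4181

Answer: 4181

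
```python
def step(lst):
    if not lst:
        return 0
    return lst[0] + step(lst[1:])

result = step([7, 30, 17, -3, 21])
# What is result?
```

7 + 30 + 17 + (-3) + 21 + 0 = 72

Answer: 72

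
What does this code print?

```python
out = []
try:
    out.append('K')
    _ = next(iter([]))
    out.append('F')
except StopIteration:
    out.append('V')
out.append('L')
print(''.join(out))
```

Execution trace: 'K' (try body) → 'V' (except StopIteration) → 'L' (after the try/except). Output: KVL

Answer: KVL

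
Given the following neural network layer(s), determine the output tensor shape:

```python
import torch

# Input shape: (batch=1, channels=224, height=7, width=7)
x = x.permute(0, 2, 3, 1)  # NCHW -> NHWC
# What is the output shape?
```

Input: (1, 224, 7, 7) -> Output: (1, 7, 7, 224)

Answer: (1, 7, 7, 224)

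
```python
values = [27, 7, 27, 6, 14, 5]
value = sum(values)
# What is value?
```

Trace:
`values = [27, 7, 27, 6, 14, 5]` → values = [27, 7, 27, 6, 14, 5]
`value = sum(values)` → value = 86
So value = 86

Answer: 86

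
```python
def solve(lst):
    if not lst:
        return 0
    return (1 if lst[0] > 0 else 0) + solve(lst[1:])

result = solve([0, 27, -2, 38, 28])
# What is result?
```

Count of positive elements in [0, 27, -2, 38, 28] = 3

Answer: 3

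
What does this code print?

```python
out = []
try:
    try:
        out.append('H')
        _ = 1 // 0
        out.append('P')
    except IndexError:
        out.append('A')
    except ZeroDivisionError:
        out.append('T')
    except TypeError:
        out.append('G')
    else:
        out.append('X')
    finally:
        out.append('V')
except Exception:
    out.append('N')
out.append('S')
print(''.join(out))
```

Execution trace: 'H' (inner try body) → 'T' (inner except ZeroDivisionError) → 'V' (inner finally) → 'S' (after the try/except). Output: HTVS

Answer: HTVS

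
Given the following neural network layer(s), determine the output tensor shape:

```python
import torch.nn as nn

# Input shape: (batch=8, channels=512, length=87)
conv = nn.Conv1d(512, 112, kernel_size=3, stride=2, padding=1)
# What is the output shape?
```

Input: (8, 512, 87) -> Output: (8, 112, 44)

Answer: (8, 112, 44)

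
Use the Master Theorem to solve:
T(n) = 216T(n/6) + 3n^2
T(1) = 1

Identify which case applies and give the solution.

a=216, b=6, f(n)=3n^2. log_6(216) = 3. Since c=2 < 3, Case 1 applies: T(n) = Θ(n^log_b(a)) = O(n^3).

Answer: O(n^3) - Case 1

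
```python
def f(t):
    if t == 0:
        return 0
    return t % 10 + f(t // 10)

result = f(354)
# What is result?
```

Sum of digits of 354: 4 + 5 + 3 = 12

Answer: 12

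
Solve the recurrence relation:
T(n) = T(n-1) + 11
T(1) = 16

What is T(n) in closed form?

Unrolling: T(n) = T(1) + 11·(n-1) = 16 + 11(n-1) = 11n + 5.

Answer: T(n) = 11n + 5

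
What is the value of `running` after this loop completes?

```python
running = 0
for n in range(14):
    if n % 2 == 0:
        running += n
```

Sum of even numbers 0 to 13
`running` takes the values: 0 → 2 → 6 → 12 → 20 → 30 → 42

Answer: 42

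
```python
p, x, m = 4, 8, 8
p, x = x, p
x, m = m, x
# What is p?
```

Trace:
`p, x, m = 4, 8, 8` → p = 4; x = 8; m = 8
`p, x = x, p` → p = 8; x = 4
`x, m = m, x` → x = 8; m = 4
So p = 8

Answer: 8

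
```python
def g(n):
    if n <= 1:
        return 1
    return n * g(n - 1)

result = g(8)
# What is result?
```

g(8) = 8 * 7 * 6 * 5 * 4 * 3 * 2 * 1 = 40320

Answer: 40320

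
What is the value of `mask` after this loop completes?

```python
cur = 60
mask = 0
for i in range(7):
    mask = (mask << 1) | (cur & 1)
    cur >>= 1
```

Reverse lowest 7 bits of 60
`mask` takes the values: 0 → 1 → 3 → 7 → 15 → 30

Answer: 30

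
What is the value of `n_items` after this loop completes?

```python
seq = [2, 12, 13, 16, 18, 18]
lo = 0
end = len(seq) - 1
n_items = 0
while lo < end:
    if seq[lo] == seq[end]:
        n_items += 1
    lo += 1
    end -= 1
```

Count matching pairs from ends
`n_items` takes the values: 0

Answer: 0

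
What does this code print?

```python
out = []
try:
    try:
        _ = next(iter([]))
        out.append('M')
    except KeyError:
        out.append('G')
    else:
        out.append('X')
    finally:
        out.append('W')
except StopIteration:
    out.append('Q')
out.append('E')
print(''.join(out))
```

Execution trace: 'W' (finally) → 'Q' (outer except StopIteration) → 'E' (after the try/except). Output: WQE

Answer: WQE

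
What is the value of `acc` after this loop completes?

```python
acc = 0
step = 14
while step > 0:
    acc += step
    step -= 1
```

Sum 14 down to 1
`acc` takes the values: 0 → 14 → 27 → 39 → 50 → 60 → 69 → 77 → 84 → 90 → 95 → 99 → 102 → 104 → 105

Answer: 105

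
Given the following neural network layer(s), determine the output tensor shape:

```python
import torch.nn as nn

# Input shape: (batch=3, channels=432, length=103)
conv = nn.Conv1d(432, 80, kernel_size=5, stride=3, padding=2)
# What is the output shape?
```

Input: (3, 432, 103) -> Output: (3, 80, 35)

Answer: (3, 80, 35)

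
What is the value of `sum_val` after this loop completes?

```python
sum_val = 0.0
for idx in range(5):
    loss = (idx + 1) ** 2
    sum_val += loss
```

Sum of squared losses 1² + 2² + ... + 5²
`sum_val` takes the values: 0.0 → 1.0 → 5.0 → 14.0 → 30.0 → 55.0

Answer: 55.0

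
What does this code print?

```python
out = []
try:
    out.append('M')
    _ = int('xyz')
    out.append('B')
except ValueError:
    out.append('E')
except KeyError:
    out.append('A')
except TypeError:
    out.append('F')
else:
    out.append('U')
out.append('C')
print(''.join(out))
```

Execution trace: 'M' (try body) → 'E' (except ValueError) → 'C' (after the try/except). Output: MEC

Answer: MEC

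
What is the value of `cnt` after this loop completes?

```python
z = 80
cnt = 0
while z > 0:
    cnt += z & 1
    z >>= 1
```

Count set bits in 80 (binary: 0b1010000)
`cnt` takes the values: 0 → 1 → 2

Answer: 2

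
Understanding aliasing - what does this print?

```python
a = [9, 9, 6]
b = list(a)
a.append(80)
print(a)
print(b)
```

Key concept: list() constructor creates copy.
Step by step:
`a = [9, 9, 6]` → a = [9, 9, 6]
`b = list(a)` → b = [9, 9, 6]
`a.append(80)` → a = [9, 9, 6, 80]
`print(a)` → prints [9, 9, 6, 80]
`print(b)` → prints [9, 9, 6]

Answer:
[9, 9, 6, 80]
[9, 9, 6]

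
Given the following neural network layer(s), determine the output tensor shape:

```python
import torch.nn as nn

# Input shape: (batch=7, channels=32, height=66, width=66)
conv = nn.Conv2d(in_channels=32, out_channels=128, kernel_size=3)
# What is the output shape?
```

Input: (7, 32, 66, 66) -> Output: (7, 128, 64, 64)

Answer: (7, 128, 64, 64)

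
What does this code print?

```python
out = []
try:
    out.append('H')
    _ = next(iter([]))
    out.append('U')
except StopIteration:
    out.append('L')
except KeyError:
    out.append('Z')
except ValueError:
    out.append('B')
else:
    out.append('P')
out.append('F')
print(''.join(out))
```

Execution trace: 'H' (try body) → 'L' (except StopIteration) → 'F' (after the try/except). Output: HLF

Answer: HLF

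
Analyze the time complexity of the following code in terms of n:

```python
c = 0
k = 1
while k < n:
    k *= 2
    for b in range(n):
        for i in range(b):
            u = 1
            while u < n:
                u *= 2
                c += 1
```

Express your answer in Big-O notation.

Each loop level contributes: log n × n × n × log n. Multiplying the contributions gives O(n^2 log² n).

Answer: O(n^2 log² n)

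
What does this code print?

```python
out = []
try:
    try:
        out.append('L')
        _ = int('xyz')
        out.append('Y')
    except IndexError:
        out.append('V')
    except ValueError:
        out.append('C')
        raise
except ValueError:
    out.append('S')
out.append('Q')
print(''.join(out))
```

Execution trace: 'L' (inner try body) → 'C' (inner except ValueError) → 'S' (outer except ValueError) → 'Q' (after the try/except). Output: LCSQ

Answer: LCSQ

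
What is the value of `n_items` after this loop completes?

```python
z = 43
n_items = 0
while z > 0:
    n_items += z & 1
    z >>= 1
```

Count set bits in 43 (binary: 0b101011)
`n_items` takes the values: 0 → 1 → 2 → 3 → 4

Answer: 4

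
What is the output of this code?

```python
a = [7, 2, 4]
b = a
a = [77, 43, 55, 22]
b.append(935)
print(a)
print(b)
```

Key concept: rebinding vs mutation: a is rebound to a new list, b still points at the original.
Step by step:
`a = [7, 2, 4]` → a = [7, 2, 4]
`b = a` → b = [7, 2, 4] (same object as a)
`a = [77, 43, 55, 22]` → a = [77, 43, 55, 22]
`b.append(935)` → b = [7, 2, 4, 935]
`print(a)` → prints [77, 43, 55, 22]
`print(b)` → prints [7, 2, 4, 935]

Answer:
[77, 43, 55, 22]
[7, 2, 4, 935]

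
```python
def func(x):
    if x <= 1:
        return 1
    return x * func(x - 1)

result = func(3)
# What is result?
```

func(3) = 3 * 2 * 1 = 6

Answer: 6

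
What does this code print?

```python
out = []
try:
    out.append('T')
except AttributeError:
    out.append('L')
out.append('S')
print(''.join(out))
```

Execution trace: 'T' (try body, no exception) → 'S' (after the try/except). Output: TS

Answer: TS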